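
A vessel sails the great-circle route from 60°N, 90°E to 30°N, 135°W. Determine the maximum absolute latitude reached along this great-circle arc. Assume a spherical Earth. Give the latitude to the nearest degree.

≈ 72°N

The great circle lies in the plane with unit normal n̂ = (p₁ × p₂)/|p₁ × p₂|.
Here n̂_z ≈ +0.309; the vertex latitude is φ_max = arccos|n̂_z| ≈ 72.0°.
Check via Clairaut: cos φ_max = |cos φ₁| · sin C = cos(60.0°)·sin(38.1°) ≈ 0.309, again giving ≈ 72.0°.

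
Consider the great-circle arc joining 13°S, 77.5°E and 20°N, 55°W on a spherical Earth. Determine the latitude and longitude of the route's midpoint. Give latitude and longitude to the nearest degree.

≈ 9°N, 14°E

The haversine formula gives a central angle δ ≈ 2.340 rad (134.1°) between the endpoints.
Interpolate at f = 1/2 with slerp weights a = sin((1−f)δ)/sin δ ≈ 1.281, b = sin(fδ)/sin δ ≈ 1.281.
p = a·p₁ + b·p₂ ≈ (0.961, 0.233, 0.150); φ = arcsin(p_z) ≈ 8.63°, λ = atan2(p_y, p_x) ≈ 13.61°.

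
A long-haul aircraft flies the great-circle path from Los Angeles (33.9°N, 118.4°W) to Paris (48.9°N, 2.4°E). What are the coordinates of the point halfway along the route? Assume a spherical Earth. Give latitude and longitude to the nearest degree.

≈ 60°N, 70°W

Convert each endpoint to a unit vector on the sphere (x = cos φ cos λ, y = cos φ sin λ, z = sin φ).
The central angle between the endpoints is δ = arccos(p₁·p₂) ≈ 1.429 rad (81.9°).
Interpolate at f = 1/2 with slerp weights a = sin((1−f)δ)/sin δ ≈ 0.662, b = sin(fδ)/sin δ ≈ 0.662.
p = a·p₁ + b·p₂ ≈ (0.173, -0.465, 0.868); φ = arcsin(p_z) ≈ 60.24°, λ = atan2(p_y, p_x) ≈ -69.55°.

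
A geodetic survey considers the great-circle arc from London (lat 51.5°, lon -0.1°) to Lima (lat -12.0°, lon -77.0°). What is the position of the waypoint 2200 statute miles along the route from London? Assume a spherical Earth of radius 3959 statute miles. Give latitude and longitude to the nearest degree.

The haversine formula gives a central angle δ ≈ 1.596 rad (91.4°) between the endpoints. The total great-circle distance is δ·R ≈ 1.596 × 3959 ≈ 6317 mi, so the target fraction is f = 2200/6317 ≈ 0.348.
Interpolate at f ≈ 0.348 with slerp weights a = sin((1−f)δ)/sin δ ≈ 0.863, b = sin(fδ)/sin δ ≈ 0.528.
p = a·p₁ + b·p₂ ≈ (0.653, -0.504, 0.565); φ = arcsin(p_z) ≈ 34.43°, λ = atan2(p_y, p_x) ≈ -37.65°.

≈ lat 34°, lon -38°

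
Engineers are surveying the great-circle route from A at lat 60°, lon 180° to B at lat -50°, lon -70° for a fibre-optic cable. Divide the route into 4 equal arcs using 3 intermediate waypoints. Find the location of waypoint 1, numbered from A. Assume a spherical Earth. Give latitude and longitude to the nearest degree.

Convert each endpoint to a unit vector on the sphere (x = cos φ cos λ, y = cos φ sin λ, z = sin φ).
The central angle between the endpoints is δ = arccos(p₁·p₂) ≈ 2.455 rad (140.7°).
Interpolate at f = 1/4 with slerp weights a = sin((1−f)δ)/sin δ ≈ 1.520, b = sin(fδ)/sin δ ≈ 0.908.
p = a·p₁ + b·p₂ ≈ (-0.560, -0.549, 0.620); φ = arcsin(p_z) ≈ 38.35°, λ = atan2(p_y, p_x) ≈ -135.60°.

≈ lat 38°, lon -136°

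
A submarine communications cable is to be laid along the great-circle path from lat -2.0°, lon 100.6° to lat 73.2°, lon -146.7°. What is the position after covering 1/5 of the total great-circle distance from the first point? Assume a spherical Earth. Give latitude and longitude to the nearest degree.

The haversine formula gives a central angle δ ≈ 1.716 rad (98.3°) between the endpoints.
Interpolate at f = 1/5 with slerp weights a = sin((1−f)δ)/sin δ ≈ 0.991, b = sin(fδ)/sin δ ≈ 0.340.
p = a·p₁ + b·p₂ ≈ (-0.264, 0.919, 0.291); φ = arcsin(p_z) ≈ 16.92°, λ = atan2(p_y, p_x) ≈ 106.04°.

≈ lat 17°, lon 106°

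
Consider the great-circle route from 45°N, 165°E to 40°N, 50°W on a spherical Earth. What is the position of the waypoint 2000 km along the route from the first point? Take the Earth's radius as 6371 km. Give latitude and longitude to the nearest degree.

≈ 60°N, 179°W

From cos δ = sin φ₁ sin φ₂ + cos φ₁ cos φ₂ cos Δλ, the central angle is δ ≈ 1.560 rad (89.4°). The total great-circle distance is δ·R ≈ 1.560 × 6371 ≈ 9939 km, so the target fraction is f = 2000/9939 ≈ 0.201.
Interpolate at f ≈ 0.201 with slerp weights a = sin((1−f)δ)/sin δ ≈ 0.948, b = sin(fδ)/sin δ ≈ 0.309.
p = a·p₁ + b·p₂ ≈ (-0.495, -0.008, 0.869); φ = arcsin(p_z) ≈ 60.31°, λ = atan2(p_y, p_x) ≈ -179.10°.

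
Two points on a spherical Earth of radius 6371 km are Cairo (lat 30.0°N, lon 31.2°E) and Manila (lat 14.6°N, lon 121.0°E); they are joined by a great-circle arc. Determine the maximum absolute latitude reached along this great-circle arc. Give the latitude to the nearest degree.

≈ 32°N

The great circle lies in the plane with unit normal n̂ = (p₁ × p₂)/|p₁ × p₂|.
Here n̂_z ≈ +0.845; the vertex latitude is φ_max = arccos|n̂_z| ≈ 32.3°.
Check via Clairaut: cos φ_max = |cos φ₁| · sin C = cos(30.0°)·sin(77.4°) ≈ 0.845, again giving ≈ 32.3°.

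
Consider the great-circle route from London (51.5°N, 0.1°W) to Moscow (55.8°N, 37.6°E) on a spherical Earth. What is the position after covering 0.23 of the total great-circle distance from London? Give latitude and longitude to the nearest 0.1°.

≈ 53.5°N, 7.7°E

Write both endpoints as unit vectors p₁, p₂ with components (cos φ cos λ, cos φ sin λ, sin φ).
The central angle between the endpoints is δ = arccos(p₁·p₂) ≈ 0.392 rad (22.5°).
Interpolate at f = 0.23 with slerp weights a = sin((1−f)δ)/sin δ ≈ 0.778, b = sin(fδ)/sin δ ≈ 0.236.
p = a·p₁ + b·p₂ ≈ (0.589, 0.080, 0.804); φ = arcsin(p_z) ≈ 53.50°, λ = atan2(p_y, p_x) ≈ 7.73°.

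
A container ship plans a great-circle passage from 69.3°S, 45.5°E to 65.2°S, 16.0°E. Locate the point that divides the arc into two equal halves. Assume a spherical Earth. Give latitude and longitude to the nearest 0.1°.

≈ 67.9°S, 29.5°E

Convert each endpoint to a unit vector on the sphere (x = cos φ cos λ, y = cos φ sin λ, z = sin φ).
The central angle between the endpoints is δ = arccos(p₁·p₂) ≈ 0.209 rad (12.0°).
Interpolate at f = 1/2 with slerp weights a = sin((1−f)δ)/sin δ ≈ 0.503, b = sin(fδ)/sin δ ≈ 0.503.
p = a·p₁ + b·p₂ ≈ (0.327, 0.185, -0.927); φ = arcsin(p_z) ≈ -67.92°, λ = atan2(p_y, p_x) ≈ 29.46°.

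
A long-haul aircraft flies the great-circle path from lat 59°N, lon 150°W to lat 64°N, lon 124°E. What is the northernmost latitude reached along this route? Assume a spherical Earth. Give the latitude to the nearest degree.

The great circle lies in the plane with unit normal n̂ = (p₁ × p₂)/|p₁ × p₂|.
Here n̂_z ≈ -0.364; the vertex latitude is φ_max = arccos|n̂_z| ≈ 68.6°.
Check via Clairaut: cos φ_max = |cos φ₁| · sin C = cos(59.0°)·sin(45.0°) ≈ 0.364, again giving ≈ 68.6°.

≈ 69°N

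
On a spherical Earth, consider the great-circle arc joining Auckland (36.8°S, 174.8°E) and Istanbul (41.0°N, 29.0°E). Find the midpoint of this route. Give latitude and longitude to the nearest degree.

≈ (7°N, 107°E)

Write both endpoints as unit vectors p₁, p₂ with components (cos φ cos λ, cos φ sin λ, sin φ).
The central angle between the endpoints is δ = arccos(p₁·p₂) ≈ 2.674 rad (153.2°).
Interpolate at f = 1/2 with slerp weights a = sin((1−f)δ)/sin δ ≈ 2.160, b = sin(fδ)/sin δ ≈ 2.160.
p = a·p₁ + b·p₂ ≈ (-0.297, 0.947, 0.123); φ = arcsin(p_z) ≈ 7.08°, λ = atan2(p_y, p_x) ≈ 107.39°.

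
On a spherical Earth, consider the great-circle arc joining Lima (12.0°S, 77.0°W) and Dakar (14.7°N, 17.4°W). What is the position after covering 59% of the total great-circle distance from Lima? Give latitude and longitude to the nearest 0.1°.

From cos δ = sin φ₁ sin φ₂ + cos φ₁ cos φ₂ cos Δλ, the central angle is δ ≈ 1.131 rad (64.8°).
Interpolate at f = 0.59 with slerp weights a = sin((1−f)δ)/sin δ ≈ 0.494, b = sin(fδ)/sin δ ≈ 0.684.
p = a·p₁ + b·p₂ ≈ (0.740, -0.669, 0.071); φ = arcsin(p_z) ≈ 4.06°, λ = atan2(p_y, p_x) ≈ -42.11°.

≈ 4.1°N, 42.1°W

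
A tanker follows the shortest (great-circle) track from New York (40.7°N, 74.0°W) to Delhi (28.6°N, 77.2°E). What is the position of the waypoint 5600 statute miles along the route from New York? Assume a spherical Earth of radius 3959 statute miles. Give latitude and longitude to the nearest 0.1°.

Write both endpoints as unit vectors p₁, p₂ with components (cos φ cos λ, cos φ sin λ, sin φ).
The central angle between the endpoints is δ = arccos(p₁·p₂) ≈ 1.845 rad (105.7°). The total great-circle distance is δ·R ≈ 1.845 × 3959 ≈ 7306 mi, so the target fraction is f = 5600/7306 ≈ 0.767.
Interpolate at f ≈ 0.767 with slerp weights a = sin((1−f)δ)/sin δ ≈ 0.434, b = sin(fδ)/sin δ ≈ 1.026.
p = a·p₁ + b·p₂ ≈ (0.290, 0.562, 0.774); φ = arcsin(p_z) ≈ 50.73°, λ = atan2(p_y, p_x) ≈ 62.70°.

≈ (50.7°N, 62.7°E)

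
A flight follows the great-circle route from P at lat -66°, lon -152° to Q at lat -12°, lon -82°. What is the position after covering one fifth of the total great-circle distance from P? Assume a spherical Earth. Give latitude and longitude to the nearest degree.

Convert each endpoint to a unit vector on the sphere (x = cos φ cos λ, y = cos φ sin λ, z = sin φ).
The central angle between the endpoints is δ = arccos(p₁·p₂) ≈ 1.239 rad (71.0°).
Interpolate at f = 1/5 with slerp weights a = sin((1−f)δ)/sin δ ≈ 0.885, b = sin(fδ)/sin δ ≈ 0.259.
p = a·p₁ + b·p₂ ≈ (-0.282, -0.420, -0.862); φ = arcsin(p_z) ≈ -59.58°, λ = atan2(p_y, p_x) ≈ -123.91°.

≈ lat -60°, lon -124°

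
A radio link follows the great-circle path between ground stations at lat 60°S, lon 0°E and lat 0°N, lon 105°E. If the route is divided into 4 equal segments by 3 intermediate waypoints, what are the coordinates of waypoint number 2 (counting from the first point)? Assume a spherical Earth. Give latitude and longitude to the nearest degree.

≈ lat 41°S, lon 76°E

Write both endpoints as unit vectors p₁, p₂ with components (cos φ cos λ, cos φ sin λ, sin φ).
The central angle between the endpoints is δ = arccos(p₁·p₂) ≈ 1.701 rad (97.4°).
Interpolate at f = 2/4 with slerp weights a = sin((1−f)δ)/sin δ ≈ 0.758, b = sin(fδ)/sin δ ≈ 0.758.
p = a·p₁ + b·p₂ ≈ (0.183, 0.732, -0.656); φ = arcsin(p_z) ≈ -41.02°, λ = atan2(p_y, p_x) ≈ 75.98°.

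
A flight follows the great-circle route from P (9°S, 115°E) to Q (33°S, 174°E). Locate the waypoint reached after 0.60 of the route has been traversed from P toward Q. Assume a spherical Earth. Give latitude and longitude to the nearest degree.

Write both endpoints as unit vectors p₁, p₂ with components (cos φ cos λ, cos φ sin λ, sin φ).
The central angle between the endpoints is δ = arccos(p₁·p₂) ≈ 1.033 rad (59.2°).
Interpolate at f = 0.60 with slerp weights a = sin((1−f)δ)/sin δ ≈ 0.468, b = sin(fδ)/sin δ ≈ 0.676.
p = a·p₁ + b·p₂ ≈ (-0.759, 0.478, -0.442); φ = arcsin(p_z) ≈ -26.20°, λ = atan2(p_y, p_x) ≈ 147.82°.

≈ (26°S, 148°E)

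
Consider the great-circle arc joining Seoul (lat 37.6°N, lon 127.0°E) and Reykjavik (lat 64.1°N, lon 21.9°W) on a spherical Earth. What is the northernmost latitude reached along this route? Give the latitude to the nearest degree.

≈ 79°N

The great circle lies in the plane with unit normal n̂ = (p₁ × p₂)/|p₁ × p₂|.
Here n̂_z ≈ -0.185; the vertex latitude is φ_max = arccos|n̂_z| ≈ 79.4°.
Check via Clairaut: cos φ_max = |cos φ₁| · sin C = cos(37.6°)·sin(13.5°) ≈ 0.185, again giving ≈ 79.4°.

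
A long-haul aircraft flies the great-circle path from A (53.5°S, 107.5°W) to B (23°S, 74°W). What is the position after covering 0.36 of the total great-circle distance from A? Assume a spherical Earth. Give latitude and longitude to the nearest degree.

Write both endpoints as unit vectors p₁, p₂ with components (cos φ cos λ, cos φ sin λ, sin φ).
The central angle between the endpoints is δ = arccos(p₁·p₂) ≈ 0.691 rad (39.6°).
Interpolate at f = 0.36 with slerp weights a = sin((1−f)δ)/sin δ ≈ 0.672, b = sin(fδ)/sin δ ≈ 0.386.
p = a·p₁ + b·p₂ ≈ (-0.022, -0.723, -0.691); φ = arcsin(p_z) ≈ -43.69°, λ = atan2(p_y, p_x) ≈ -91.75°.

≈ (44°S, 92°W)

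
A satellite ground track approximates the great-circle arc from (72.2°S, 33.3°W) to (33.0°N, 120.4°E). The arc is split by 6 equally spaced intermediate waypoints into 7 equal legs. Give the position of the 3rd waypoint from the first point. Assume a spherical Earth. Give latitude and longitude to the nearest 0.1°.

≈ (44.7°S, 104.0°E)

Write both endpoints as unit vectors p₁, p₂ with components (cos φ cos λ, cos φ sin λ, sin φ).
The central angle between the endpoints is δ = arccos(p₁·p₂) ≈ 2.416 rad (138.5°).
Interpolate at f = 3/7 with slerp weights a = sin((1−f)δ)/sin δ ≈ 1.481, b = sin(fδ)/sin δ ≈ 1.297.
p = a·p₁ + b·p₂ ≈ (-0.172, 0.690, -0.703); φ = arcsin(p_z) ≈ -44.70°, λ = atan2(p_y, p_x) ≈ 104.01°.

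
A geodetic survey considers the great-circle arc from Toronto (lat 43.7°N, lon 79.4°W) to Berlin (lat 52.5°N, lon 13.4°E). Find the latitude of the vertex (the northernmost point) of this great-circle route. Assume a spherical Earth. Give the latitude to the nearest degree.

≈ 59°N

The great circle lies in the plane with unit normal n̂ = (p₁ × p₂)/|p₁ × p₂|.
Here n̂_z ≈ +0.517; the vertex latitude is φ_max = arccos|n̂_z| ≈ 58.9°.
Check via Clairaut: cos φ_max = |cos φ₁| · sin C = cos(43.7°)·sin(45.7°) ≈ 0.517, again giving ≈ 58.9°.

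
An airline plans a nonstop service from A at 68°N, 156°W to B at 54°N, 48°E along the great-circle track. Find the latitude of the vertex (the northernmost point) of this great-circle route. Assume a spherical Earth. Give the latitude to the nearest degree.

The great circle lies in the plane with unit normal n̂ = (p₁ × p₂)/|p₁ × p₂|.
Here n̂_z ≈ -0.107; the vertex latitude is φ_max = arccos|n̂_z| ≈ 83.8°.
Check via Clairaut: cos φ_max = |cos φ₁| · sin C = cos(68.0°)·sin(16.6°) ≈ 0.107, again giving ≈ 83.8°.

≈ 84°N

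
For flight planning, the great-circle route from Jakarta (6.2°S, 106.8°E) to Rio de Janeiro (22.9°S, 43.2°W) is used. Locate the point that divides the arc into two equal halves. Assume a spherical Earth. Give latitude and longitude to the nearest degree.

Convert each endpoint to a unit vector on the sphere (x = cos φ cos λ, y = cos φ sin λ, z = sin φ).
The central angle between the endpoints is δ = arccos(p₁·p₂) ≈ 2.420 rad (138.7°).
Interpolate at f = 1/2 with slerp weights a = sin((1−f)δ)/sin δ ≈ 1.417, b = sin(fδ)/sin δ ≈ 1.417.
p = a·p₁ + b·p₂ ≈ (0.544, 0.455, -0.705); φ = arcsin(p_z) ≈ -44.79°, λ = atan2(p_y, p_x) ≈ 39.89°.

≈ (45°S, 40°E)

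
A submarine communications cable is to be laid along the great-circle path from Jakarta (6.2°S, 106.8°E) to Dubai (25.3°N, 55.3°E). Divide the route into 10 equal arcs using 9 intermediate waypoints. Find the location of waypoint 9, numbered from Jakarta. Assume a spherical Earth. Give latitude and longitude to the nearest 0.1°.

≈ 22.7°N, 61.1°E

Convert each endpoint to a unit vector on the sphere (x = cos φ cos λ, y = cos φ sin λ, z = sin φ).
The central angle between the endpoints is δ = arccos(p₁·p₂) ≈ 1.032 rad (59.1°).
Interpolate at f = 9/10 with slerp weights a = sin((1−f)δ)/sin δ ≈ 0.120, b = sin(fδ)/sin δ ≈ 0.933.
p = a·p₁ + b·p₂ ≈ (0.446, 0.808, 0.386); φ = arcsin(p_z) ≈ 22.69°, λ = atan2(p_y, p_x) ≈ 61.11°.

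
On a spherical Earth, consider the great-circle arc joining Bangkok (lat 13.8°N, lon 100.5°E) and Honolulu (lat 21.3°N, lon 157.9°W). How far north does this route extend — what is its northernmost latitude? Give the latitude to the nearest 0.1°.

The great circle lies in the plane with unit normal n̂ = (p₁ × p₂)/|p₁ × p₂|.
Here n̂_z ≈ +0.890; the vertex latitude is φ_max = arccos|n̂_z| ≈ 27.1°.
Check via Clairaut: cos φ_max = |cos φ₁| · sin C = cos(13.8°)·sin(66.5°) ≈ 0.890, again giving ≈ 27.1°.

≈ 27.1°N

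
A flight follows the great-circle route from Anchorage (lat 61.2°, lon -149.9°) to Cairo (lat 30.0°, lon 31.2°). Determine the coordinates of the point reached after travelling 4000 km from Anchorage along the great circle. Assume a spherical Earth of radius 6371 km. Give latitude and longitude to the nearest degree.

≈ lat 83°, lon 35°

The haversine formula gives a central angle δ ≈ 1.550 rad (88.8°) between the endpoints. The total great-circle distance is δ·R ≈ 1.550 × 6371 ≈ 9874 km, so the target fraction is f = 4000/9874 ≈ 0.405.
Interpolate at f ≈ 0.405 with slerp weights a = sin((1−f)δ)/sin δ ≈ 0.797, b = sin(fδ)/sin δ ≈ 0.588.
p = a·p₁ + b·p₂ ≈ (0.103, 0.071, 0.992); φ = arcsin(p_z) ≈ 82.81°, λ = atan2(p_y, p_x) ≈ 34.58°.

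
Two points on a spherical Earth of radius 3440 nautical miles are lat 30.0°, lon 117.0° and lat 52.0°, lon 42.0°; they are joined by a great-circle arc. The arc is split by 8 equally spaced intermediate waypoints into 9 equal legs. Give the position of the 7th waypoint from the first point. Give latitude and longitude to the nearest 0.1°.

≈ lat 52.1°, lon 63.0°

Write both endpoints as unit vectors p₁, p₂ with components (cos φ cos λ, cos φ sin λ, sin φ).
The central angle between the endpoints is δ = arccos(p₁·p₂) ≈ 1.010 rad (57.9°).
Interpolate at f = 7/9 with slerp weights a = sin((1−f)δ)/sin δ ≈ 0.263, b = sin(fδ)/sin δ ≈ 0.835.
p = a·p₁ + b·p₂ ≈ (0.279, 0.547, 0.789); φ = arcsin(p_z) ≈ 52.14°, λ = atan2(p_y, p_x) ≈ 62.99°.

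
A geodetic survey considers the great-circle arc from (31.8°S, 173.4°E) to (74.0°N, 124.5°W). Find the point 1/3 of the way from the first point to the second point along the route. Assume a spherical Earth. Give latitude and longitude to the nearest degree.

≈ (5°N, 177°W)

Convert each endpoint to a unit vector on the sphere (x = cos φ cos λ, y = cos φ sin λ, z = sin φ).
The central angle between the endpoints is δ = arccos(p₁·p₂) ≈ 1.979 rad (113.4°).
Interpolate at f = 1/3 with slerp weights a = sin((1−f)δ)/sin δ ≈ 1.055, b = sin(fδ)/sin δ ≈ 0.668.
p = a·p₁ + b·p₂ ≈ (-0.995, -0.049, 0.086); φ = arcsin(p_z) ≈ 4.92°, λ = atan2(p_y, p_x) ≈ -177.20°.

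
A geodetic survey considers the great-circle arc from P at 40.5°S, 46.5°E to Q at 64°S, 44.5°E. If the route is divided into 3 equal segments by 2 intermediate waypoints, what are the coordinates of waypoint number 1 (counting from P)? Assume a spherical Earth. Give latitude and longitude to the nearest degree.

Write both endpoints as unit vectors p₁, p₂ with components (cos φ cos λ, cos φ sin λ, sin φ).
The central angle between the endpoints is δ = arccos(p₁·p₂) ≈ 0.411 rad (23.5°).
Interpolate at f = 1/3 with slerp weights a = sin((1−f)δ)/sin δ ≈ 0.677, b = sin(fδ)/sin δ ≈ 0.342.
p = a·p₁ + b·p₂ ≈ (0.461, 0.479, -0.747); φ = arcsin(p_z) ≈ -48.34°, λ = atan2(p_y, p_x) ≈ 46.05°.

≈ 48°S, 46°E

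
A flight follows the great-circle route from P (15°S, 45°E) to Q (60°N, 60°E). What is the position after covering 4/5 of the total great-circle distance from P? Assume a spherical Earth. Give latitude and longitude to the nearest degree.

The haversine formula gives a central angle δ ≈ 1.326 rad (76.0°) between the endpoints.
Interpolate at f = 4/5 with slerp weights a = sin((1−f)δ)/sin δ ≈ 0.270, b = sin(fδ)/sin δ ≈ 0.900.
p = a·p₁ + b·p₂ ≈ (0.409, 0.574, 0.709); φ = arcsin(p_z) ≈ 45.16°, λ = atan2(p_y, p_x) ≈ 54.50°.

≈ (45°N, 55°E)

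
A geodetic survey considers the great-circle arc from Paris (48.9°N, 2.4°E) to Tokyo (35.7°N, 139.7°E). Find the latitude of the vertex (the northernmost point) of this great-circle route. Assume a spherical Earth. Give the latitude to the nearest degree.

≈ 69°N

The great circle lies in the plane with unit normal n̂ = (p₁ × p₂)/|p₁ × p₂|.
Here n̂_z ≈ +0.362; the vertex latitude is φ_max = arccos|n̂_z| ≈ 68.7°.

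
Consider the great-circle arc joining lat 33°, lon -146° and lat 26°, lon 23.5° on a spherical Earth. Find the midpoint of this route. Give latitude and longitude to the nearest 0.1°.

The haversine formula gives a central angle δ ≈ 2.097 rad (120.2°) between the endpoints.
Interpolate at f = 1/2 with slerp weights a = sin((1−f)δ)/sin δ ≈ 1.002, b = sin(fδ)/sin δ ≈ 1.002.
p = a·p₁ + b·p₂ ≈ (0.129, -0.111, 0.985); φ = arcsin(p_z) ≈ 80.20°, λ = atan2(p_y, p_x) ≈ -40.61°.

≈ lat 80.2°, lon -40.6°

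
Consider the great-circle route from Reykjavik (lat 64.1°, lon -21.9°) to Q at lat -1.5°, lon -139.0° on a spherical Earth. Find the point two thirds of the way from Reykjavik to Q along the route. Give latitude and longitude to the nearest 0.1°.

Convert each endpoint to a unit vector on the sphere (x = cos φ cos λ, y = cos φ sin λ, z = sin φ).
The central angle between the endpoints is δ = arccos(p₁·p₂) ≈ 1.795 rad (102.9°).
Interpolate at f = 2/3 with slerp weights a = sin((1−f)δ)/sin δ ≈ 0.578, b = sin(fδ)/sin δ ≈ 0.955.
p = a·p₁ + b·p₂ ≈ (-0.486, -0.720, 0.495); φ = arcsin(p_z) ≈ 29.65°, λ = atan2(p_y, p_x) ≈ -124.02°.

≈ lat 29.7°, lon -124.0°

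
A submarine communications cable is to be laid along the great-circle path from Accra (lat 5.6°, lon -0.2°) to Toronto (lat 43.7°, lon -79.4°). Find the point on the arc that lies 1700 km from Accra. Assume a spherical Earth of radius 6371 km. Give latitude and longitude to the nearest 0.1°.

≈ lat 16.0°, lon -11.7°

Write both endpoints as unit vectors p₁, p₂ with components (cos φ cos λ, cos φ sin λ, sin φ).
The central angle between the endpoints is δ = arccos(p₁·p₂) ≈ 1.367 rad (78.3°). The total great-circle distance is δ·R ≈ 1.367 × 6371 ≈ 8710 km, so the target fraction is f = 1700/8710 ≈ 0.195.
Interpolate at f ≈ 0.195 with slerp weights a = sin((1−f)δ)/sin δ ≈ 0.910, b = sin(fδ)/sin δ ≈ 0.269.
p = a·p₁ + b·p₂ ≈ (0.942, -0.194, 0.275); φ = arcsin(p_z) ≈ 15.95°, λ = atan2(p_y, p_x) ≈ -11.67°.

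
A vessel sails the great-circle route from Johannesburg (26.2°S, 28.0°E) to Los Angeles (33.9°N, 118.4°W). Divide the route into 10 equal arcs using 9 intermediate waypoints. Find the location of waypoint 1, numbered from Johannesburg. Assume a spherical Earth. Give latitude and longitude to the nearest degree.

≈ 20°S, 13°E

From cos δ = sin φ₁ sin φ₂ + cos φ₁ cos φ₂ cos Δλ, the central angle is δ ≈ 2.619 rad (150.1°).
Interpolate at f = 1/10 with slerp weights a = sin((1−f)δ)/sin δ ≈ 1.415, b = sin(fδ)/sin δ ≈ 0.519.
p = a·p₁ + b·p₂ ≈ (0.917, 0.217, -0.336); φ = arcsin(p_z) ≈ -19.61°, λ = atan2(p_y, p_x) ≈ 13.35°.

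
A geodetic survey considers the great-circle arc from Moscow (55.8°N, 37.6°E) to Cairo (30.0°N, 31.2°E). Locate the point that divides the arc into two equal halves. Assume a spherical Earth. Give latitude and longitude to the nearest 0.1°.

Write both endpoints as unit vectors p₁, p₂ with components (cos φ cos λ, cos φ sin λ, sin φ).
The central angle between the endpoints is δ = arccos(p₁·p₂) ≈ 0.457 rad (26.2°).
Interpolate at f = 1/2 with slerp weights a = sin((1−f)δ)/sin δ ≈ 0.513, b = sin(fδ)/sin δ ≈ 0.513.
p = a·p₁ + b·p₂ ≈ (0.609, 0.406, 0.681); φ = arcsin(p_z) ≈ 42.94°, λ = atan2(p_y, p_x) ≈ 33.72°.

≈ 42.9°N, 33.7°E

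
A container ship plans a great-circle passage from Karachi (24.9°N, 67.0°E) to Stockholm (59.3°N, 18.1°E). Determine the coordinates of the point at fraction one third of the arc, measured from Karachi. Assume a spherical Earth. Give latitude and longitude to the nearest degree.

≈ 38°N, 57°E

From cos δ = sin φ₁ sin φ₂ + cos φ₁ cos φ₂ cos Δλ, the central angle is δ ≈ 0.841 rad (48.2°).
Interpolate at f = 1/3 with slerp weights a = sin((1−f)δ)/sin δ ≈ 0.714, b = sin(fδ)/sin δ ≈ 0.371.
p = a·p₁ + b·p₂ ≈ (0.433, 0.655, 0.620); φ = arcsin(p_z) ≈ 38.29°, λ = atan2(p_y, p_x) ≈ 56.51°.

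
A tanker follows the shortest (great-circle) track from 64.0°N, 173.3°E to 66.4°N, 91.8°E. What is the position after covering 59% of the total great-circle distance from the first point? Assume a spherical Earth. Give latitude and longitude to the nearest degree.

≈ 71°N, 126°E

Convert each endpoint to a unit vector on the sphere (x = cos φ cos λ, y = cos φ sin λ, z = sin φ).
The central angle between the endpoints is δ = arccos(p₁·p₂) ≈ 0.556 rad (31.8°).
Interpolate at f = 0.59 with slerp weights a = sin((1−f)δ)/sin δ ≈ 0.428, b = sin(fδ)/sin δ ≈ 0.610.
p = a·p₁ + b·p₂ ≈ (-0.194, 0.266, 0.944); φ = arcsin(p_z) ≈ 70.77°, λ = atan2(p_y, p_x) ≈ 126.10°.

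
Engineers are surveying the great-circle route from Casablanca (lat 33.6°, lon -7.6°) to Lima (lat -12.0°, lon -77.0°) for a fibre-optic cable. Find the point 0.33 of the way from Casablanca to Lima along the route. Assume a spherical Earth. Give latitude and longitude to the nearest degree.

≈ lat 21°, lon -34°

From cos δ = sin φ₁ sin φ₂ + cos φ₁ cos φ₂ cos Δλ, the central angle is δ ≈ 1.398 rad (80.1°).
Interpolate at f = 0.33 with slerp weights a = sin((1−f)δ)/sin δ ≈ 0.818, b = sin(fδ)/sin δ ≈ 0.452.
p = a·p₁ + b·p₂ ≈ (0.775, -0.521, 0.359); φ = arcsin(p_z) ≈ 21.02°, λ = atan2(p_y, p_x) ≈ -33.91°.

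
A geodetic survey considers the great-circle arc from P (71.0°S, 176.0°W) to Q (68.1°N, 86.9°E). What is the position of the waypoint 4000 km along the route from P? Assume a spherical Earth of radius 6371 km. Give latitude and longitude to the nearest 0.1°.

≈ (41.0°S, 144.4°E)

The haversine formula gives a central angle δ ≈ 2.673 rad (153.2°) between the endpoints. The total great-circle distance is δ·R ≈ 2.673 × 6371 ≈ 17031 km, so the target fraction is f = 4000/17031 ≈ 0.235.
Interpolate at f ≈ 0.235 with slerp weights a = sin((1−f)δ)/sin δ ≈ 1.970, b = sin(fδ)/sin δ ≈ 1.301.
p = a·p₁ + b·p₂ ≈ (-0.614, 0.440, -0.656); φ = arcsin(p_z) ≈ -40.97°, λ = atan2(p_y, p_x) ≈ 144.37°.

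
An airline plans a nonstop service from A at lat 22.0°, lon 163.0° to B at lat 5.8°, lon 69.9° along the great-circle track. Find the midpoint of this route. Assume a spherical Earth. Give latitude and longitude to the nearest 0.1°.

Convert each endpoint to a unit vector on the sphere (x = cos φ cos λ, y = cos φ sin λ, z = sin φ).
The central angle between the endpoints is δ = arccos(p₁·p₂) ≈ 1.583 rad (90.7°).
Interpolate at f = 1/2 with slerp weights a = sin((1−f)δ)/sin δ ≈ 0.711, b = sin(fδ)/sin δ ≈ 0.711.
p = a·p₁ + b·p₂ ≈ (-0.388, 0.857, 0.338); φ = arcsin(p_z) ≈ 19.78°, λ = atan2(p_y, p_x) ≈ 114.32°.

≈ lat 19.8°, lon 114.3°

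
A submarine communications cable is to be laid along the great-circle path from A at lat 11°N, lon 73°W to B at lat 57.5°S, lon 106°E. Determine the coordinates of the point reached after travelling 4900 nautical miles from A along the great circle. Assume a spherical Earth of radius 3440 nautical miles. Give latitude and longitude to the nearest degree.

From cos δ = sin φ₁ sin φ₂ + cos φ₁ cos φ₂ cos Δλ, the central angle is δ ≈ 2.330 rad (133.5°). The total great-circle distance is δ·R ≈ 2.330 × 3440 ≈ 8015 nmi, so the target fraction is f = 4900/8015 ≈ 0.611.
Interpolate at f ≈ 0.611 with slerp weights a = sin((1−f)δ)/sin δ ≈ 1.084, b = sin(fδ)/sin δ ≈ 1.364.
p = a·p₁ + b·p₂ ≈ (0.109, -0.314, -0.943); φ = arcsin(p_z) ≈ -70.60°, λ = atan2(p_y, p_x) ≈ -70.79°.

≈ lat 71°S, lon 71°W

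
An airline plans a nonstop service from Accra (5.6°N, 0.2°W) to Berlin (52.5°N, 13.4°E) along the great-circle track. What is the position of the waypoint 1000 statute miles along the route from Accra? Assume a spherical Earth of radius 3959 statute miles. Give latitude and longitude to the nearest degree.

Convert each endpoint to a unit vector on the sphere (x = cos φ cos λ, y = cos φ sin λ, z = sin φ).
The central angle between the endpoints is δ = arccos(p₁·p₂) ≈ 0.842 rad (48.2°). The total great-circle distance is δ·R ≈ 0.842 × 3959 ≈ 3332 mi, so the target fraction is f = 1000/3332 ≈ 0.300.
Interpolate at f ≈ 0.300 with slerp weights a = sin((1−f)δ)/sin δ ≈ 0.745, b = sin(fδ)/sin δ ≈ 0.335.
p = a·p₁ + b·p₂ ≈ (0.940, 0.045, 0.339); φ = arcsin(p_z) ≈ 19.79°, λ = atan2(p_y, p_x) ≈ 2.72°.

≈ 20°N, 3°E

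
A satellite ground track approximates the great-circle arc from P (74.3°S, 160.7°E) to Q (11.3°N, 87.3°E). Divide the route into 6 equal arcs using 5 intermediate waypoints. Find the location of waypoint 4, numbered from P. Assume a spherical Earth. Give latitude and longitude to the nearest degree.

≈ (20°S, 96°E)

Convert each endpoint to a unit vector on the sphere (x = cos φ cos λ, y = cos φ sin λ, z = sin φ).
The central angle between the endpoints is δ = arccos(p₁·p₂) ≈ 1.684 rad (96.5°).
Interpolate at f = 4/6 with slerp weights a = sin((1−f)δ)/sin δ ≈ 0.536, b = sin(fδ)/sin δ ≈ 0.907.
p = a·p₁ + b·p₂ ≈ (-0.095, 0.936, -0.338); φ = arcsin(p_z) ≈ -19.75°, λ = atan2(p_y, p_x) ≈ 95.79°.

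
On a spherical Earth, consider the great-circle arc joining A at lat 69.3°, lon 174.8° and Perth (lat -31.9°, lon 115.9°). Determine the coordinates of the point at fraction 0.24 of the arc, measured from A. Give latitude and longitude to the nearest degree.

Convert each endpoint to a unit vector on the sphere (x = cos φ cos λ, y = cos φ sin λ, z = sin φ).
The central angle between the endpoints is δ = arccos(p₁·p₂) ≈ 1.917 rad (109.8°).
Interpolate at f = 0.24 with slerp weights a = sin((1−f)δ)/sin δ ≈ 1.056, b = sin(fδ)/sin δ ≈ 0.472.
p = a·p₁ + b·p₂ ≈ (-0.547, 0.394, 0.739); φ = arcsin(p_z) ≈ 47.61°, λ = atan2(p_y, p_x) ≈ 144.21°.

≈ lat 48°, lon 144°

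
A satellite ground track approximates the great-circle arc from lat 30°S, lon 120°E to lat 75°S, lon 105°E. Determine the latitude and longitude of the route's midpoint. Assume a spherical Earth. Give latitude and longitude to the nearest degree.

≈ lat 53°S, lon 117°E

Write both endpoints as unit vectors p₁, p₂ with components (cos φ cos λ, cos φ sin λ, sin φ).
The central angle between the endpoints is δ = arccos(p₁·p₂) ≈ 0.796 rad (45.6°).
Interpolate at f = 1/2 with slerp weights a = sin((1−f)δ)/sin δ ≈ 0.542, b = sin(fδ)/sin δ ≈ 0.542.
p = a·p₁ + b·p₂ ≈ (-0.271, 0.542, -0.795); φ = arcsin(p_z) ≈ -52.67°, λ = atan2(p_y, p_x) ≈ 116.57°.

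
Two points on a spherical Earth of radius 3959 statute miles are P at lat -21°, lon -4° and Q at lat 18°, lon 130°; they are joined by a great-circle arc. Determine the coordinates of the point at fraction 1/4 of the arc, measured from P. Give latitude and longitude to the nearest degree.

≈ lat -15°, lon 31°

Convert each endpoint to a unit vector on the sphere (x = cos φ cos λ, y = cos φ sin λ, z = sin φ).
The central angle between the endpoints is δ = arccos(p₁·p₂) ≈ 2.385 rad (136.7°).
Interpolate at f = 1/4 with slerp weights a = sin((1−f)δ)/sin δ ≈ 1.423, b = sin(fδ)/sin δ ≈ 0.819.
p = a·p₁ + b·p₂ ≈ (0.825, 0.504, -0.257); φ = arcsin(p_z) ≈ -14.89°, λ = atan2(p_y, p_x) ≈ 31.42°.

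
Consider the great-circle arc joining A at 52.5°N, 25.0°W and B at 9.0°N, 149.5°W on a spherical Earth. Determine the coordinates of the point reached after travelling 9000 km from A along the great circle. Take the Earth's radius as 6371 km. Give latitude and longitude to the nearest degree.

The haversine formula gives a central angle δ ≈ 1.789 rad (102.5°) between the endpoints. The total great-circle distance is δ·R ≈ 1.789 × 6371 ≈ 11398 km, so the target fraction is f = 9000/11398 ≈ 0.790.
Interpolate at f ≈ 0.790 with slerp weights a = sin((1−f)δ)/sin δ ≈ 0.376, b = sin(fδ)/sin δ ≈ 1.012.
p = a·p₁ + b·p₂ ≈ (-0.653, -0.604, 0.457); φ = arcsin(p_z) ≈ 27.19°, λ = atan2(p_y, p_x) ≈ -137.24°.

≈ 27°N, 137°W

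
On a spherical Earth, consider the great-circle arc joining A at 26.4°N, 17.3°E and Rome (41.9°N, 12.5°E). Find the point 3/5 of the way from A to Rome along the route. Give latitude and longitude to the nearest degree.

From cos δ = sin φ₁ sin φ₂ + cos φ₁ cos φ₂ cos Δλ, the central angle is δ ≈ 0.279 rad (16.0°).
Interpolate at f = 3/5 with slerp weights a = sin((1−f)δ)/sin δ ≈ 0.404, b = sin(fδ)/sin δ ≈ 0.605.
p = a·p₁ + b·p₂ ≈ (0.785, 0.205, 0.584); φ = arcsin(p_z) ≈ 35.72°, λ = atan2(p_y, p_x) ≈ 14.64°.

≈ 36°N, 15°E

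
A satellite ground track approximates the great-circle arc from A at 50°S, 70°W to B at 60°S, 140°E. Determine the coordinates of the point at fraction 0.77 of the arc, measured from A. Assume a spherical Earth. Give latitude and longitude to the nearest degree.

Convert each endpoint to a unit vector on the sphere (x = cos φ cos λ, y = cos φ sin λ, z = sin φ).
The central angle between the endpoints is δ = arccos(p₁·p₂) ≈ 1.176 rad (67.4°).
Interpolate at f = 0.77 with slerp weights a = sin((1−f)δ)/sin δ ≈ 0.289, b = sin(fδ)/sin δ ≈ 0.852.
p = a·p₁ + b·p₂ ≈ (-0.263, 0.099, -0.960); φ = arcsin(p_z) ≈ -73.69°, λ = atan2(p_y, p_x) ≈ 159.34°.

≈ 74°S, 159°E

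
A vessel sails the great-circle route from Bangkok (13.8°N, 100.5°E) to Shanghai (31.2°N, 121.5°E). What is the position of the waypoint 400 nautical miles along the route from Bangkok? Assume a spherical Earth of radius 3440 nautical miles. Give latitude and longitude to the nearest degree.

≈ (19°N, 105°E)

Write both endpoints as unit vectors p₁, p₂ with components (cos φ cos λ, cos φ sin λ, sin φ).
The central angle between the endpoints is δ = arccos(p₁·p₂) ≈ 0.453 rad (26.0°). The total great-circle distance is δ·R ≈ 0.453 × 3440 ≈ 1559 nmi, so the target fraction is f = 400/1559 ≈ 0.257.
Interpolate at f ≈ 0.257 with slerp weights a = sin((1−f)δ)/sin δ ≈ 0.755, b = sin(fδ)/sin δ ≈ 0.265.
p = a·p₁ + b·p₂ ≈ (-0.252, 0.914, 0.317); φ = arcsin(p_z) ≈ 18.50°, λ = atan2(p_y, p_x) ≈ 105.41°.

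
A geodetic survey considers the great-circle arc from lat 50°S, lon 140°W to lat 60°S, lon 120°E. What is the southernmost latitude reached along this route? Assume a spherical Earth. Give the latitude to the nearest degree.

The great circle lies in the plane with unit normal n̂ = (p₁ × p₂)/|p₁ × p₂|.
Here n̂_z ≈ -0.399; the vertex latitude is φ_max = arccos|n̂_z| ≈ 66.5°.

≈ 67°S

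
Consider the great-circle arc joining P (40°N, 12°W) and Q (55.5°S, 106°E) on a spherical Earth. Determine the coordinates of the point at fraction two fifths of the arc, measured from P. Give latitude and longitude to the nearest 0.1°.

≈ (3.1°S, 25.1°E)

From cos δ = sin φ₁ sin φ₂ + cos φ₁ cos φ₂ cos Δλ, the central angle is δ ≈ 2.394 rad (137.2°).
Interpolate at f = 2/5 with slerp weights a = sin((1−f)δ)/sin δ ≈ 1.458, b = sin(fδ)/sin δ ≈ 1.203.
p = a·p₁ + b·p₂ ≈ (0.905, 0.423, -0.054); φ = arcsin(p_z) ≈ -3.12°, λ = atan2(p_y, p_x) ≈ 25.06°.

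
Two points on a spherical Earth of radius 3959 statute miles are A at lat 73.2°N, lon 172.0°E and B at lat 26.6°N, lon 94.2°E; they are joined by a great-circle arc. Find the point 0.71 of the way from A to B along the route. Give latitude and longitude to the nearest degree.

≈ lat 43°N, lon 102°E

Convert each endpoint to a unit vector on the sphere (x = cos φ cos λ, y = cos φ sin λ, z = sin φ).
The central angle between the endpoints is δ = arccos(p₁·p₂) ≈ 1.066 rad (61.1°).
Interpolate at f = 0.71 with slerp weights a = sin((1−f)δ)/sin δ ≈ 0.348, b = sin(fδ)/sin δ ≈ 0.785.
p = a·p₁ + b·p₂ ≈ (-0.151, 0.714, 0.684); φ = arcsin(p_z) ≈ 43.16°, λ = atan2(p_y, p_x) ≈ 101.94°.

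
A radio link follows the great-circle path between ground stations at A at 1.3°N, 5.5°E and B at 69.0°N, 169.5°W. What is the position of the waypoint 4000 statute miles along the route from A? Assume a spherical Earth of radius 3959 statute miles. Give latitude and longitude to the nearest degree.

≈ 59°N, 2°E

Write both endpoints as unit vectors p₁, p₂ with components (cos φ cos λ, cos φ sin λ, sin φ).
The central angle between the endpoints is δ = arccos(p₁·p₂) ≈ 1.913 rad (109.6°). The total great-circle distance is δ·R ≈ 1.913 × 3959 ≈ 7574 mi, so the target fraction is f = 4000/7574 ≈ 0.528.
Interpolate at f ≈ 0.528 with slerp weights a = sin((1−f)δ)/sin δ ≈ 0.833, b = sin(fδ)/sin δ ≈ 0.899.
p = a·p₁ + b·p₂ ≈ (0.513, 0.021, 0.858); φ = arcsin(p_z) ≈ 59.14°, λ = atan2(p_y, p_x) ≈ 2.36°.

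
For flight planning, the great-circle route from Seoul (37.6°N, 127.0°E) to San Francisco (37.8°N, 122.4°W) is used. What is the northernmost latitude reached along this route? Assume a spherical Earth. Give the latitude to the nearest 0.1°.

≈ 53.6°N

The great circle lies in the plane with unit normal n̂ = (p₁ × p₂)/|p₁ × p₂|.
Here n̂_z ≈ +0.593; the vertex latitude is φ_max = arccos|n̂_z| ≈ 53.6°.
Check via Clairaut: cos φ_max = |cos φ₁| · sin C = cos(37.6°)·sin(48.5°) ≈ 0.593, again giving ≈ 53.6°.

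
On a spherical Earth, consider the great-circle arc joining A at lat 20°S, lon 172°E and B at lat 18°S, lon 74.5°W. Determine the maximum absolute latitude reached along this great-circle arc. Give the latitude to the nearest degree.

≈ 32°S

The great circle lies in the plane with unit normal n̂ = (p₁ × p₂)/|p₁ × p₂|.
Here n̂_z ≈ +0.847; the vertex latitude is φ_max = arccos|n̂_z| ≈ 32.2°.
Check via Clairaut: cos φ_max = |cos φ₁| · sin C = cos(20.0°)·sin(115.7°) ≈ 0.847, again giving ≈ 32.2°.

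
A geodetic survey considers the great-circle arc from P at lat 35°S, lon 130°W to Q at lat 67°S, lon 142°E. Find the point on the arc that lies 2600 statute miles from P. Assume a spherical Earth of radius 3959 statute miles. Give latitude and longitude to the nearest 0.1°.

≈ lat 63.8°S, lon 169.9°W

Write both endpoints as unit vectors p₁, p₂ with components (cos φ cos λ, cos φ sin λ, sin φ).
The central angle between the endpoints is δ = arccos(p₁·p₂) ≈ 1.001 rad (57.4°). The total great-circle distance is δ·R ≈ 1.001 × 3959 ≈ 3964 mi, so the target fraction is f = 2600/3964 ≈ 0.656.
Interpolate at f ≈ 0.656 with slerp weights a = sin((1−f)δ)/sin δ ≈ 0.401, b = sin(fδ)/sin δ ≈ 0.725.
p = a·p₁ + b·p₂ ≈ (-0.434, -0.077, -0.897); φ = arcsin(p_z) ≈ -63.82°, λ = atan2(p_y, p_x) ≈ -169.91°.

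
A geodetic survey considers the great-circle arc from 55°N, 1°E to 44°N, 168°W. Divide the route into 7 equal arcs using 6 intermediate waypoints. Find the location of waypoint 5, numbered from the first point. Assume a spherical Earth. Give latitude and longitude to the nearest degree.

From cos δ = sin φ₁ sin φ₂ + cos φ₁ cos φ₂ cos Δλ, the central angle is δ ≈ 1.406 rad (80.6°).
Interpolate at f = 5/7 with slerp weights a = sin((1−f)δ)/sin δ ≈ 0.396, b = sin(fδ)/sin δ ≈ 0.855.
p = a·p₁ + b·p₂ ≈ (-0.375, -0.124, 0.919); φ = arcsin(p_z) ≈ 66.76°, λ = atan2(p_y, p_x) ≈ -161.69°.

≈ 67°N, 162°W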